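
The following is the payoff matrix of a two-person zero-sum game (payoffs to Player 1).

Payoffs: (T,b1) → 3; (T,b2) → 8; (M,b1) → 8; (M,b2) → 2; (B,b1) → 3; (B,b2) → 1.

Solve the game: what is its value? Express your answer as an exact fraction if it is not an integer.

Row minima: T → 3, M → 2, B → 1; maximin = 3.
Column maxima: b1 → 8, b2 → 8; minimax = 8.
3 ≠ 8, so there is no saddle point; optimal play is mixed.
B is strictly dominated by M, so Player 1 never plays it.
On the remaining 2×2 (T, M vs b1, b2):
Let Player 1 play T with probability p. Expected payoff against b1: 3p + 8(1−p) = −5p + 8; against b2: 8p + 2(1−p) = 6p + 2.
Setting these equal: −5p + 8 = 6p + 2 ⇒ −11p = -6 ⇒ p = 6/11, and the value is (-5)·(6/11) + 8 = 58/11.
For Player 2: with q = P(b1), equating T's and M's payoffs gives −5q + 8 = 6q + 2 ⇒ q = 6/11.

58/11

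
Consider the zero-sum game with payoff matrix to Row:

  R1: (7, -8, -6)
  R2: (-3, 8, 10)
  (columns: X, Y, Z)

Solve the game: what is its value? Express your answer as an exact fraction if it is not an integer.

16/13

Row minima: R1 → -8, R2 → -3; maximin = -3.
Column maxima: X → 7, Y → 8, Z → 10; minimax = 7.
-3 ≠ 7, so there is no saddle point; optimal play is mixed.
Z is strictly dominated by Y (it gives Row strictly more in every row), so Column never plays it.
On the remaining 2×2 (R1, R2 vs X, Y):
Let Row play R1 with probability p. Expected payoff against X: 7p + (-3)(1−p) = 10p − 3; against Y: (-8)p + 8(1−p) = −16p + 8.
Setting these equal: 10p − 3 = −16p + 8 ⇒ 26p = 11 ⇒ p = 11/26, and the value is (10)·(11/26) − 3 = 16/13.
For Column: with q = P(X), equating R1's and R2's payoffs gives 15q − 8 = −11q + 8 ⇒ q = 8/13.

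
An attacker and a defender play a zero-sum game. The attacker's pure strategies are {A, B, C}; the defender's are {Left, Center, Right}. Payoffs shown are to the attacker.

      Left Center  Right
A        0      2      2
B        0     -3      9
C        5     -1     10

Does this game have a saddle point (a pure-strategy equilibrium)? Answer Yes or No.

No

Row minima: A → 0, B → -3, C → -1; maximin = 0.
Column maxima: Left → 5, Center → 2, Right → 10; minimax = 2.
0 ≠ 2, so no pure-strategy equilibrium exists.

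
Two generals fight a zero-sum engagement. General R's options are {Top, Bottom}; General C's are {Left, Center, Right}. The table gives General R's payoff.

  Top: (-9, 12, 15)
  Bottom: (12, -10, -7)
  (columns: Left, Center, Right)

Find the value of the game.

Row minima: Top → -9, Bottom → -10; maximin = -9.
Column maxima: Left → 12, Center → 12, Right → 15; minimax = 12.
-9 ≠ 12, so there is no saddle point; optimal play is mixed.
Right is strictly dominated by Center (it gives General R strictly more in every row), so General C never plays it.
On the remaining 2×2 (Top, Bottom vs Left, Center):
Let General R play Top with probability p. Expected payoff against Left: (-9)p + 12(1−p) = −21p + 12; against Center: 12p + (-10)(1−p) = 22p − 10.
Setting these equal: −21p + 12 = 22p − 10 ⇒ −43p = -22 ⇒ p = 22/43, and the value is (-21)·(22/43) + 12 = 54/43.
For General C: with q = P(Left), equating Top's and Bottom's payoffs gives −21q + 12 = 22q − 10 ⇒ q = 22/43.

54/43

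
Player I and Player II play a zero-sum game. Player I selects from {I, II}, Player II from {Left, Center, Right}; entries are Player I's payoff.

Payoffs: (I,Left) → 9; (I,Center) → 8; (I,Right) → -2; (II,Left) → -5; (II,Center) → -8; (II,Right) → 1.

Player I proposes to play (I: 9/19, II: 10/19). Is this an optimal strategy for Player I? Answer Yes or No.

Yes

Against Left this mix gives (9/19)·9 + (10/19)·(-5) = 31/19.
Against Center this mix gives (9/19)·8 + (10/19)·(-8) = -8/19.
Against Right this mix gives (9/19)·(-2) + (10/19)·1 = -8/19.
All of Player II's active replies (Center, Right) yield -8/19, and no column does worse for Player I. The mix makes Player II indifferent and guarantees -8/19, so it is optimal.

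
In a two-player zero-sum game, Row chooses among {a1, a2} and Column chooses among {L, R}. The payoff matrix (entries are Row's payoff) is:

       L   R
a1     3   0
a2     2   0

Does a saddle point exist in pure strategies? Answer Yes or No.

Row minima: a1 → 0, a2 → 0; maximin = 0.
Column maxima: L → 3, R → 0; minimax = 0.
maximin = minimax = 0, so a saddle point exists.

Yes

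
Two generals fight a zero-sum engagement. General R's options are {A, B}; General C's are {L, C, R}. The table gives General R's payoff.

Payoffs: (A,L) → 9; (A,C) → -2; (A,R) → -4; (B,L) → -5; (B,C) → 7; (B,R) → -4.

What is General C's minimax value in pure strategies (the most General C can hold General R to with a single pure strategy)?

-4

Column maxima: L → 9, C → 7, R → -4.
The smallest of these is -4.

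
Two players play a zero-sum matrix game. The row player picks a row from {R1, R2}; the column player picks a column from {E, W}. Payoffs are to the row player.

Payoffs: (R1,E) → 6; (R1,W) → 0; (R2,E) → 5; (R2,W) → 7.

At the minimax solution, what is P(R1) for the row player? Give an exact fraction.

Row minima: R1 → 0, R2 → 5; maximin = 5.
Column maxima: E → 6, W → 7; minimax = 6.
5 ≠ 6, so there is no saddle point; optimal play is mixed.
Let the row player play R1 with probability p. Expected payoff against E: 6p + 5(1−p) = p + 5; against W: 0p + 7(1−p) = −7p + 7.
Setting these equal: p + 5 = −7p + 7 ⇒ 8p = 2 ⇒ p = 1/4, and the value is (1)·(1/4) + 5 = 21/4.
For the column player: with q = P(E), equating R1's and R2's payoffs gives 6q = −2q + 7 ⇒ q = 7/8.

1/4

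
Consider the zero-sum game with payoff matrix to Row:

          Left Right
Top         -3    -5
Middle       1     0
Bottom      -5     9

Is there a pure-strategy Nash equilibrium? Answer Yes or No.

Row minima: Top → -5, Middle → 0, Bottom → -5; maximin = 0.
Column maxima: Left → 1, Right → 9; minimax = 1.
0 ≠ 1, so no pure-strategy equilibrium exists.

No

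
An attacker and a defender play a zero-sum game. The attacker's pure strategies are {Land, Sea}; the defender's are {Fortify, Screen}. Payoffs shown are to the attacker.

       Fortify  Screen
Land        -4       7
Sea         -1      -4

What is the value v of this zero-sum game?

Row minima: Land → -4, Sea → -4; maximin = -4.
Column maxima: Fortify → -1, Screen → 7; minimax = -1.
-4 ≠ -1, so there is no saddle point; optimal play is mixed.
Let the attacker play Land with probability p. Expected payoff against Fortify: (-4)p + (-1)(1−p) = −3p − 1; against Screen: 7p + (-4)(1−p) = 11p − 4.
Setting these equal: −3p − 1 = 11p − 4 ⇒ −14p = -3 ⇒ p = 3/14, and the value is (-3)·(3/14) − 1 = -23/14.
For the defender: with q = P(Fortify), equating Land's and Sea's payoffs gives −11q + 7 = 3q − 4 ⇒ q = 11/14.

-23/14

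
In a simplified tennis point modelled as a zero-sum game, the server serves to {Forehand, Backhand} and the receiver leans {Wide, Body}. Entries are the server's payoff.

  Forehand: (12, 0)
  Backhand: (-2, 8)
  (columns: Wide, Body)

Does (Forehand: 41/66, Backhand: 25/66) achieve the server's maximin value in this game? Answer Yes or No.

Against Wide this mix gives (41/66)·12 + (25/66)·(-2) = 221/33.
Against Body this mix gives (41/66)·0 + (25/66)·8 = 100/33.
The receiver will play Body, holding the server to 100/33. Shifting weight toward the row that does better against Body would raise this floor (the equalizing mix achieves 48/11 against both Body and Wide), so the proposed strategy is not optimal.

No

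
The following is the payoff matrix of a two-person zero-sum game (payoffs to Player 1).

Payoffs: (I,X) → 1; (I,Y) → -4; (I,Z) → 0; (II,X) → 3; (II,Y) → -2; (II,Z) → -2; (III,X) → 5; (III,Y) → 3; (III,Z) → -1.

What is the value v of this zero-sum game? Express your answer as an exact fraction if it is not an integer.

Row minima: I → -4, II → -2, III → -1; maximin = -1.
Column maxima: X → 5, Y → 3, Z → 0; minimax = 0.
-1 ≠ 0, so there is no saddle point; optimal play is mixed.
II is strictly dominated by III, so Player 1 never plays it.
X is strictly dominated by Y (it gives Player 1 strictly more in every row), so Player 2 never plays it.
On the remaining 2×2 (I, III vs Y, Z):
Let Player 1 play I with probability p. Expected payoff against Y: (-4)p + 3(1−p) = −7p + 3; against Z: 0p + (-1)(1−p) = p − 1.
Setting these equal: −7p + 3 = p − 1 ⇒ −8p = -4 ⇒ p = 1/2, and the value is (-7)·(1/2) + 3 = -1/2.
For Player 2: with q = P(Y), equating I's and III's payoffs gives −4q = 4q − 1 ⇒ q = 1/8.

-1/2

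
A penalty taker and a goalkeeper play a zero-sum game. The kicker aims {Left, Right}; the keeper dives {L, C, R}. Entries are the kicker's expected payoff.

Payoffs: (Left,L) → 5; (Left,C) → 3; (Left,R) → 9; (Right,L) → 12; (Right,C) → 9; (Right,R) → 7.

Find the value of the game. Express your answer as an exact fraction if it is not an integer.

Row minima: Left → 3, Right → 7; maximin = 7.
Column maxima: L → 12, C → 9, R → 9; minimax = 9.
7 ≠ 9, so there is no saddle point; optimal play is mixed.
L is strictly dominated by C (it gives the kicker strictly more in every row), so the keeper never plays it.
On the remaining 2×2 (Left, Right vs C, R):
Let the kicker play Left with probability p. Expected payoff against C: 3p + 9(1−p) = −6p + 9; against R: 9p + 7(1−p) = 2p + 7.
Setting these equal: −6p + 9 = 2p + 7 ⇒ −8p = -2 ⇒ p = 1/4, and the value is (-6)·(1/4) + 9 = 15/2.
For the keeper: with q = P(C), equating Left's and Right's payoffs gives −6q + 9 = 2q + 7 ⇒ q = 1/4.

15/2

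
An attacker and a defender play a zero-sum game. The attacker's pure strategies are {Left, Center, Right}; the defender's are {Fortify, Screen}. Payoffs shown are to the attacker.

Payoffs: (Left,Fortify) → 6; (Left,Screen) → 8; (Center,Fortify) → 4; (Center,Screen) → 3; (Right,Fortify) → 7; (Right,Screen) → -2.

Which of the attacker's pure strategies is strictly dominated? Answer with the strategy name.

Center

Left gives a strictly higher payoff than Center against every column: 6 > 4, 8 > 3.
So Center is strictly dominated and the attacker never plays it.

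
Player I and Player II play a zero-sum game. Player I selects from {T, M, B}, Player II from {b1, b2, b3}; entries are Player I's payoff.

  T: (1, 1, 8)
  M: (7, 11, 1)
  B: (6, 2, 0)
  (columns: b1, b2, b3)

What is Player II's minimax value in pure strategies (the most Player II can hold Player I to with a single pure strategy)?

Column maxima: b1 → 7, b2 → 11, b3 → 8.
The smallest of these is 7.

7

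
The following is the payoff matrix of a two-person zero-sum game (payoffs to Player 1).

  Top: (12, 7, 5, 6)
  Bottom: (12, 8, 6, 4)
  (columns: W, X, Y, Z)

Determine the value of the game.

16/3

Row minima: Top → 5, Bottom → 4; maximin = 5.
Column maxima: W → 12, X → 8, Y → 6, Z → 6; minimax = 6.
5 ≠ 6, so there is no saddle point; optimal play is mixed.
W is strictly dominated by X (it gives Player 1 strictly more in every row), so Player 2 never plays it.
X is strictly dominated by Y (it gives Player 1 strictly more in every row), so Player 2 never plays it.
On the remaining 2×2 (Top, Bottom vs Y, Z):
Let Player 1 play Top with probability p. Expected payoff against Y: 5p + 6(1−p) = −p + 6; against Z: 6p + 4(1−p) = 2p + 4.
Setting these equal: −p + 6 = 2p + 4 ⇒ −3p = -2 ⇒ p = 2/3, and the value is (-1)·(2/3) + 6 = 16/3.
For Player 2: with q = P(Y), equating Top's and Bottom's payoffs gives −q + 6 = 2q + 4 ⇒ q = 2/3.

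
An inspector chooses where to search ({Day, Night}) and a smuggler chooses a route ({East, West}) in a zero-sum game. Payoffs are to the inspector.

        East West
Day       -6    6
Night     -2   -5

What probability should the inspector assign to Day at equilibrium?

1/5

Row minima: Day → -6, Night → -5; maximin = -5.
Column maxima: East → -2, West → 6; minimax = -2.
-5 ≠ -2, so there is no saddle point; optimal play is mixed.
Let the inspector play Day with probability p. Expected payoff against East: (-6)p + (-2)(1−p) = −4p − 2; against West: 6p + (-5)(1−p) = 11p − 5.
Setting these equal: −4p − 2 = 11p − 5 ⇒ −15p = -3 ⇒ p = 1/5, and the value is (-4)·(1/5) − 2 = -14/5.
For the smuggler: with q = P(East), equating Day's and Night's payoffs gives −12q + 6 = 3q − 5 ⇒ q = 11/15.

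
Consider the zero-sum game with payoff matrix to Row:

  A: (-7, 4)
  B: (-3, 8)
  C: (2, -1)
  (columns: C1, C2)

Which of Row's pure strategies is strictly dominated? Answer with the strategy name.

B gives a strictly higher payoff than A against every column: -3 > -7, 8 > 4.
So A is strictly dominated and Row never plays it.

A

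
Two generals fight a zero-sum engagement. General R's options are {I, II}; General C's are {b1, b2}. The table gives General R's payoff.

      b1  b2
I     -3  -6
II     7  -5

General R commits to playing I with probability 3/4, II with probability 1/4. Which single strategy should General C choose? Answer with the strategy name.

If General C plays b1, General R's expected payoff is (3/4)·(-3) + (1/4)·7 = -1/2.
If General C plays b2, General R's expected payoff is (3/4)·(-6) + (1/4)·(-5) = -23/4.
General C minimizes General R's payoff; the smallest is -23/4, so the best response is b2.

b2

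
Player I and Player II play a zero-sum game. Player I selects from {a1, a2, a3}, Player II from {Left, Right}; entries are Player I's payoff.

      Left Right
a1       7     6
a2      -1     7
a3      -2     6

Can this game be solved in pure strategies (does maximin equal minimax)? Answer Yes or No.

No

Row minima: a1 → 6, a2 → -1, a3 → -2; maximin = 6.
Column maxima: Left → 7, Right → 7; minimax = 7.
6 ≠ 7, so no pure-strategy equilibrium exists.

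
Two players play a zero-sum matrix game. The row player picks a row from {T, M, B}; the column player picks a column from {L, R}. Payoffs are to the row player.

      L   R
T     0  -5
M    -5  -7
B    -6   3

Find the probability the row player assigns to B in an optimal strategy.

Row minima: T → -5, M → -7, B → -6; maximin = -5.
Column maxima: L → 0, R → 3; minimax = 0.
-5 ≠ 0, so there is no saddle point; optimal play is mixed.
M is strictly dominated by T, so the row player never plays it.
On the remaining 2×2 (T, B vs L, R):
Let the row player play T with probability p. Expected payoff against L: 0p + (-6)(1−p) = 6p − 6; against R: (-5)p + 3(1−p) = −8p + 3.
Setting these equal: 6p − 6 = −8p + 3 ⇒ 14p = 9 ⇒ p = 9/14, and the value is (6)·(9/14) − 6 = -15/7.
For the column player: with q = P(L), equating T's and B's payoffs gives 5q − 5 = −9q + 3 ⇒ q = 4/7.

5/14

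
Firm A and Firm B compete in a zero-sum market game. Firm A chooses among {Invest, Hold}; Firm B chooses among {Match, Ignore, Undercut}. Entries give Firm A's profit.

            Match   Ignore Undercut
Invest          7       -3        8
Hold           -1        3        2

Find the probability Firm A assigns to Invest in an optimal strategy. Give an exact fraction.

Row minima: Invest → -3, Hold → -1; maximin = -1.
Column maxima: Match → 7, Ignore → 3, Undercut → 8; minimax = 3.
-1 ≠ 3, so there is no saddle point; optimal play is mixed.
Undercut is strictly dominated by Match (it gives Firm A strictly more in every row), so Firm B never plays it.
On the remaining 2×2 (Invest, Hold vs Match, Ignore):
Let Firm A play Invest with probability p. Expected payoff against Match: 7p + (-1)(1−p) = 8p − 1; against Ignore: (-3)p + 3(1−p) = −6p + 3.
Setting these equal: 8p − 1 = −6p + 3 ⇒ 14p = 4 ⇒ p = 2/7, and the value is (8)·(2/7) − 1 = 9/7.
For Firm B: with q = P(Match), equating Invest's and Hold's payoffs gives 10q − 3 = −4q + 3 ⇒ q = 3/7.

2/7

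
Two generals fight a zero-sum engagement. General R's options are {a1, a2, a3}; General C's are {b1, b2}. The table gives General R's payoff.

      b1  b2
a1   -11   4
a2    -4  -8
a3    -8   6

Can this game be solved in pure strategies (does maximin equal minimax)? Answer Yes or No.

No

Row minima: a1 → -11, a2 → -8, a3 → -8; maximin = -8.
Column maxima: b1 → -4, b2 → 6; minimax = -4.
-8 ≠ -4, so no pure-strategy equilibrium exists.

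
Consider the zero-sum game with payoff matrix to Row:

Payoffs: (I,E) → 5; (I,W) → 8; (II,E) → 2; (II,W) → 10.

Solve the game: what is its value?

5

Row minima: I → 5, II → 2; maximin = 5.
Column maxima: E → 5, W → 10; minimax = 5.
Since maximin = minimax = 5, there is a saddle point and the value is 5.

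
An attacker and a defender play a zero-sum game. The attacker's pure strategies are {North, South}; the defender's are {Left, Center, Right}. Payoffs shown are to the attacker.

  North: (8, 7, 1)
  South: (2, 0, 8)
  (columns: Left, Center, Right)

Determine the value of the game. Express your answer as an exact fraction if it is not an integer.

Row minima: North → 1, South → 0; maximin = 1.
Column maxima: Left → 8, Center → 7, Right → 8; minimax = 7.
1 ≠ 7, so there is no saddle point; optimal play is mixed.
Left is strictly dominated by Center (it gives the attacker strictly more in every row), so the defender never plays it.
On the remaining 2×2 (North, South vs Center, Right):
Let the attacker play North with probability p. Expected payoff against Center: 7p + 0(1−p) = 7p; against Right: 1p + 8(1−p) = −7p + 8.
Setting these equal: 7p = −7p + 8 ⇒ 14p = 8 ⇒ p = 4/7, and the value is (7)·(4/7) = 4.
For the defender: with q = P(Center), equating North's and South's payoffs gives 6q + 1 = −8q + 8 ⇒ q = 1/2.

4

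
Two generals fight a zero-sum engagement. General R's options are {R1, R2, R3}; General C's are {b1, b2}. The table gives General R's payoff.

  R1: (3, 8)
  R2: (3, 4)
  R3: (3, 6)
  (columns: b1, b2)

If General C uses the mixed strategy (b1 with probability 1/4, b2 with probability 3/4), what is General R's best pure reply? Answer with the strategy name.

R1

Expected payoff of R1: (1/4)·3 + (3/4)·8 = 27/4.
Expected payoff of R2: (1/4)·3 + (3/4)·4 = 15/4.
Expected payoff of R3: (1/4)·3 + (3/4)·6 = 21/4.
The largest is 27/4, so General R's best response is R1.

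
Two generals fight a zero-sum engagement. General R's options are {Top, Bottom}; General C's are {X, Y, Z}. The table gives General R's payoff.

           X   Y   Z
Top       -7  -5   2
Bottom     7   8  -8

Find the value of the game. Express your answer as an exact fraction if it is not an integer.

Row minima: Top → -7, Bottom → -8; maximin = -7.
Column maxima: X → 7, Y → 8, Z → 2; minimax = 2.
-7 ≠ 2, so there is no saddle point; optimal play is mixed.
Y is strictly dominated by X (it gives General R strictly more in every row), so General C never plays it.
On the remaining 2×2 (Top, Bottom vs X, Z):
Let General R play Top with probability p. Expected payoff against X: (-7)p + 7(1−p) = −14p + 7; against Z: 2p + (-8)(1−p) = 10p − 8.
Setting these equal: −14p + 7 = 10p − 8 ⇒ −24p = -15 ⇒ p = 5/8, and the value is (-14)·(5/8) + 7 = -7/4.
For General C: with q = P(X), equating Top's and Bottom's payoffs gives −9q + 2 = 15q − 8 ⇒ q = 5/12.

-7/4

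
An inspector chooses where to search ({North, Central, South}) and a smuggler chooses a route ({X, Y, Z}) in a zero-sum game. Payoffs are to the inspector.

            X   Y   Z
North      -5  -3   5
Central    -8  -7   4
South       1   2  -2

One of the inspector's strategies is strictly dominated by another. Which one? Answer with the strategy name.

North gives a strictly higher payoff than Central against every column: -5 > -8, -3 > -7, 5 > 4.
So Central is strictly dominated and the inspector never plays it.

Central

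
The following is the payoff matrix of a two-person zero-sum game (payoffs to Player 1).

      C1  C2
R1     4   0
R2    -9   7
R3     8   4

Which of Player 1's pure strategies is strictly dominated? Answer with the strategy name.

R1

R3 gives a strictly higher payoff than R1 against every column: 8 > 4, 4 > 0.
So R1 is strictly dominated and Player 1 never plays it.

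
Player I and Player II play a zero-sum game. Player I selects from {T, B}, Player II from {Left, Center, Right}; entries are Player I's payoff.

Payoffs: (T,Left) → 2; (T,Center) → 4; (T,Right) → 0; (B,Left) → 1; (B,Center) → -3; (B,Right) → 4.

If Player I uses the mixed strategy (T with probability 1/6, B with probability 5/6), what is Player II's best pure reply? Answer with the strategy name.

Center

If Player II plays Left, Player I's expected payoff is (1/6)·2 + (5/6)·1 = 7/6.
If Player II plays Center, Player I's expected payoff is (1/6)·4 + (5/6)·(-3) = -11/6.
If Player II plays Right, Player I's expected payoff is (1/6)·0 + (5/6)·4 = 10/3.
Player II minimizes Player I's payoff; the smallest is -11/6, so the best response is Center.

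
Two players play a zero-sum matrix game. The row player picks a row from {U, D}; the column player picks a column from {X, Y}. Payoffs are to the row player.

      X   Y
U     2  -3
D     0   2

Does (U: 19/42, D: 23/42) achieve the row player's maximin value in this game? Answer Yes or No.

Against X this mix gives (19/42)·2 + (23/42)·0 = 19/21.
Against Y this mix gives (19/42)·(-3) + (23/42)·2 = -11/42.
The column player will play Y, holding the row player to -11/42. Shifting weight toward the row that does better against Y would raise this floor (the equalizing mix achieves 4/7 against both Y and X), so the proposed strategy is not optimal.

No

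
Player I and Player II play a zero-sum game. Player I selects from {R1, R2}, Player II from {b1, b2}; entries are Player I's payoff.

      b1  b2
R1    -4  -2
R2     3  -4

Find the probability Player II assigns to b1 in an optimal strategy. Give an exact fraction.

2/9

Row minima: R1 → -4, R2 → -4; maximin = -4.
Column maxima: b1 → 3, b2 → -2; minimax = -2.
-4 ≠ -2, so there is no saddle point; optimal play is mixed.
Let Player I play R1 with probability p. Expected payoff against b1: (-4)p + 3(1−p) = −7p + 3; against b2: (-2)p + (-4)(1−p) = 2p − 4.
Setting these equal: −7p + 3 = 2p − 4 ⇒ −9p = -7 ⇒ p = 7/9, and the value is (-7)·(7/9) + 3 = -22/9.
For Player II: with q = P(b1), equating R1's and R2's payoffs gives −2q − 2 = 7q − 4 ⇒ q = 2/9.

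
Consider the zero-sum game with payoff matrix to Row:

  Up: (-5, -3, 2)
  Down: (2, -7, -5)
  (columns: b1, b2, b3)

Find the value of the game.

Row minima: Up → -5, Down → -7; maximin = -5.
Column maxima: b1 → 2, b2 → -3, b3 → 2; minimax = -3.
-5 ≠ -3, so there is no saddle point; optimal play is mixed.
b3 is strictly dominated by b2 (it gives Row strictly more in every row), so Column never plays it.
On the remaining 2×2 (Up, Down vs b1, b2):
Let Row play Up with probability p. Expected payoff against b1: (-5)p + 2(1−p) = −7p + 2; against b2: (-3)p + (-7)(1−p) = 4p − 7.
Setting these equal: −7p + 2 = 4p − 7 ⇒ −11p = -9 ⇒ p = 9/11, and the value is (-7)·(9/11) + 2 = -41/11.
For Column: with q = P(b1), equating Up's and Down's payoffs gives −2q − 3 = 9q − 7 ⇒ q = 4/11.

-41/11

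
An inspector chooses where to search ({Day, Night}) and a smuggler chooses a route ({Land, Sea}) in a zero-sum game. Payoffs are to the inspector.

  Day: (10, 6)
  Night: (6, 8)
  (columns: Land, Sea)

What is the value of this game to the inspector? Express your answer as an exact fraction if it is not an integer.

Row minima: Day → 6, Night → 6; maximin = 6.
Column maxima: Land → 10, Sea → 8; minimax = 8.
6 ≠ 8, so there is no saddle point; optimal play is mixed.
Let the inspector play Day with probability p. Expected payoff against Land: 10p + 6(1−p) = 4p + 6; against Sea: 6p + 8(1−p) = −2p + 8.
Setting these equal: 4p + 6 = −2p + 8 ⇒ 6p = 2 ⇒ p = 1/3, and the value is (4)·(1/3) + 6 = 22/3.
For the smuggler: with q = P(Land), equating Day's and Night's payoffs gives 4q + 6 = −2q + 8 ⇒ q = 1/3.

22/3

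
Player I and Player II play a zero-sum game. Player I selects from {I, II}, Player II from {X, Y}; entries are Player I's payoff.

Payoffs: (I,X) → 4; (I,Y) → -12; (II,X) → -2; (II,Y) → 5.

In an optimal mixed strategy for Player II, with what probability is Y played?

Row minima: I → -12, II → -2; maximin = -2.
Column maxima: X → 4, Y → 5; minimax = 4.
-2 ≠ 4, so there is no saddle point; optimal play is mixed.
Let Player I play I with probability p. Expected payoff against X: 4p + (-2)(1−p) = 6p − 2; against Y: (-12)p + 5(1−p) = −17p + 5.
Setting these equal: 6p − 2 = −17p + 5 ⇒ 23p = 7 ⇒ p = 7/23, and the value is (6)·(7/23) − 2 = -4/23.
For Player II: with q = P(X), equating I's and II's payoffs gives 16q − 12 = −7q + 5 ⇒ q = 17/23.

6/23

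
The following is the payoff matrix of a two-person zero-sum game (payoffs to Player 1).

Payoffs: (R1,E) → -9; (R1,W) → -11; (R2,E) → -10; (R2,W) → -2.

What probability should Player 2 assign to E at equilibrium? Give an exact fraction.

Row minima: R1 → -11, R2 → -10; maximin = -10.
Column maxima: E → -9, W → -2; minimax = -9.
-10 ≠ -9, so there is no saddle point; optimal play is mixed.
Let Player 1 play R1 with probability p. Expected payoff against E: (-9)p + (-10)(1−p) = p − 10; against W: (-11)p + (-2)(1−p) = −9p − 2.
Setting these equal: p − 10 = −9p − 2 ⇒ 10p = 8 ⇒ p = 4/5, and the value is (1)·(4/5) − 10 = -46/5.
For Player 2: with q = P(E), equating R1's and R2's payoffs gives 2q − 11 = −8q − 2 ⇒ q = 9/10.

9/10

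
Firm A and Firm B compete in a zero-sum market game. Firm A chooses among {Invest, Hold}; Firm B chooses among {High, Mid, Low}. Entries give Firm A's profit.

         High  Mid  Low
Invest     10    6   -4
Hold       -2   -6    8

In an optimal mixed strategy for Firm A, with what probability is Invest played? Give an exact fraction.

7/12

Row minima: Invest → -4, Hold → -6; maximin = -4.
Column maxima: High → 10, Mid → 6, Low → 8; minimax = 6.
-4 ≠ 6, so there is no saddle point; optimal play is mixed.
High is strictly dominated by Mid (it gives Firm A strictly more in every row), so Firm B never plays it.
On the remaining 2×2 (Invest, Hold vs Mid, Low):
Let Firm A play Invest with probability p. Expected payoff against Mid: 6p + (-6)(1−p) = 12p − 6; against Low: (-4)p + 8(1−p) = −12p + 8.
Setting these equal: 12p − 6 = −12p + 8 ⇒ 24p = 14 ⇒ p = 7/12, and the value is (12)·(7/12) − 6 = 1.
For Firm B: with q = P(Mid), equating Invest's and Hold's payoffs gives 10q − 4 = −14q + 8 ⇒ q = 1/2.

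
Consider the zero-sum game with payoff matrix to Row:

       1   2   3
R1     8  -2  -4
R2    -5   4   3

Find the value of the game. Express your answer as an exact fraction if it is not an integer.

Row minima: R1 → -4, R2 → -5; maximin = -4.
Column maxima: 1 → 8, 2 → 4, 3 → 3; minimax = 3.
-4 ≠ 3, so there is no saddle point; optimal play is mixed.
2 is strictly dominated by 3 (it gives Row strictly more in every row), so Column never plays it.
On the remaining 2×2 (R1, R2 vs 1, 3):
Let Row play R1 with probability p. Expected payoff against 1: 8p + (-5)(1−p) = 13p − 5; against 3: (-4)p + 3(1−p) = −7p + 3.
Setting these equal: 13p − 5 = −7p + 3 ⇒ 20p = 8 ⇒ p = 2/5, and the value is (13)·(2/5) − 5 = 1/5.
For Column: with q = P(1), equating R1's and R2's payoffs gives 12q − 4 = −8q + 3 ⇒ q = 7/20.

1/5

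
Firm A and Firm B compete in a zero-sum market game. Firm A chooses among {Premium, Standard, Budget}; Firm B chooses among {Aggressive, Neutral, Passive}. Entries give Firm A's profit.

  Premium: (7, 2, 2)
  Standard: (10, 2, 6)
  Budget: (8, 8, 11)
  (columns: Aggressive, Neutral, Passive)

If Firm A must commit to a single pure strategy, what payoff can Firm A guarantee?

8

Row minima: Premium → 2, Standard → 2, Budget → 8.
The best of these is 8.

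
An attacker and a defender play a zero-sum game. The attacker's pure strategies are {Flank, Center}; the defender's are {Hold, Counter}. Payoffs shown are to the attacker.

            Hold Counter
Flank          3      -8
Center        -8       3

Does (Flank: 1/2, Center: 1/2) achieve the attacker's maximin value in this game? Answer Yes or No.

Yes

Against Hold this mix gives (1/2)·3 + (1/2)·(-8) = -5/2.
Against Counter this mix gives (1/2)·(-8) + (1/2)·3 = -5/2.
All of the defender's active replies (Hold, Counter) yield -5/2, and no column does worse for the attacker. The mix makes the defender indifferent and guarantees -5/2, so it is optimal.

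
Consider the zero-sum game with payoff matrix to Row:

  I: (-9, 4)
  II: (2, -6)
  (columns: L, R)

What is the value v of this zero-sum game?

-46/21

Row minima: I → -9, II → -6; maximin = -6.
Column maxima: L → 2, R → 4; minimax = 2.
-6 ≠ 2, so there is no saddle point; optimal play is mixed.
Let Row play I with probability p. Expected payoff against L: (-9)p + 2(1−p) = −11p + 2; against R: 4p + (-6)(1−p) = 10p − 6.
Setting these equal: −11p + 2 = 10p − 6 ⇒ −21p = -8 ⇒ p = 8/21, and the value is (-11)·(8/21) + 2 = -46/21.
For Column: with q = P(L), equating I's and II's payoffs gives −13q + 4 = 8q − 6 ⇒ q = 10/21.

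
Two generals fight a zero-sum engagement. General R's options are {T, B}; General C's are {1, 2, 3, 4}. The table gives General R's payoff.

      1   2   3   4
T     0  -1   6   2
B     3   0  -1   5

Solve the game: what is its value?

Row minima: T → -1, B → -1; maximin = -1.
Column maxima: 1 → 3, 2 → 0, 3 → 6, 4 → 5; minimax = 0.
-1 ≠ 0, so there is no saddle point; optimal play is mixed.
1 is strictly dominated by 2 (it gives General R strictly more in every row), so General C never plays it.
4 is strictly dominated by 2 (it gives General R strictly more in every row), so General C never plays it.
On the remaining 2×2 (T, B vs 2, 3):
Let General R play T with probability p. Expected payoff against 2: (-1)p + 0(1−p) = −p; against 3: 6p + (-1)(1−p) = 7p − 1.
Setting these equal: −p = 7p − 1 ⇒ −8p = -1 ⇒ p = 1/8, and the value is (-1)·(1/8) = -1/8.
For General C: with q = P(2), equating T's and B's payoffs gives −7q + 6 = q − 1 ⇒ q = 7/8.

-1/8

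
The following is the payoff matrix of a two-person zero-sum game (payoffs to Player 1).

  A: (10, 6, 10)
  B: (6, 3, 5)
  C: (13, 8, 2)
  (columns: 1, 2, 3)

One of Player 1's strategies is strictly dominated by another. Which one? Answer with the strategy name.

B

A gives a strictly higher payoff than B against every column: 10 > 6, 6 > 3, 10 > 5.
So B is strictly dominated and Player 1 never plays it.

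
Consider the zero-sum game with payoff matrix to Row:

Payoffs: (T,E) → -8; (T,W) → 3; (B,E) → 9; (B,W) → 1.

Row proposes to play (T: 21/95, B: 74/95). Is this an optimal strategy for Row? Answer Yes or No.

No

Against E this mix gives (21/95)·(-8) + (74/95)·9 = 498/95.
Against W this mix gives (21/95)·3 + (74/95)·1 = 137/95.
Column will play W, holding Row to 137/95. Shifting weight toward the row that does better against W would raise this floor (the equalizing mix achieves 35/19 against both W and E), so the proposed strategy is not optimal.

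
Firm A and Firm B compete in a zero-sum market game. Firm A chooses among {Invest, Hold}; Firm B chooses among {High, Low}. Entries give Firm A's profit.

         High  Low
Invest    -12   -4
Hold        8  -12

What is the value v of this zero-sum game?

Row minima: Invest → -12, Hold → -12; maximin = -12.
Column maxima: High → 8, Low → -4; minimax = -4.
-12 ≠ -4, so there is no saddle point; optimal play is mixed.
Let Firm A play Invest with probability p. Expected payoff against High: (-12)p + 8(1−p) = −20p + 8; against Low: (-4)p + (-12)(1−p) = 8p − 12.
Setting these equal: −20p + 8 = 8p − 12 ⇒ −28p = -20 ⇒ p = 5/7, and the value is (-20)·(5/7) + 8 = -44/7.
For Firm B: with q = P(High), equating Invest's and Hold's payoffs gives −8q − 4 = 20q − 12 ⇒ q = 2/7.

-44/7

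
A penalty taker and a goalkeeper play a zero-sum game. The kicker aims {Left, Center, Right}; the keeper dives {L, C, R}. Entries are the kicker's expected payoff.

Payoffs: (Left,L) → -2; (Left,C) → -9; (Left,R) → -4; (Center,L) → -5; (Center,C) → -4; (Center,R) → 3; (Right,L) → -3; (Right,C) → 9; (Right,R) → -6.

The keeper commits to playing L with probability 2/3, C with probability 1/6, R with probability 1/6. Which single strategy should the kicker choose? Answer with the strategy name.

Expected payoff of Left: (2/3)·(-2) + (1/6)·(-9) + (1/6)·(-4) = -7/2.
Expected payoff of Center: (2/3)·(-5) + (1/6)·(-4) + (1/6)·3 = -7/2.
Expected payoff of Right: (2/3)·(-3) + (1/6)·9 + (1/6)·(-6) = -3/2.
The largest is -3/2, so the kicker's best response is Right.

Right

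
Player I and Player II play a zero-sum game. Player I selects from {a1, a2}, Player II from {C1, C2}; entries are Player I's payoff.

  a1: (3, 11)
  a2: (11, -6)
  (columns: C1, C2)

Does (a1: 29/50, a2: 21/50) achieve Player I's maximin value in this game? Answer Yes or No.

No

Against C1 this mix gives (29/50)·3 + (21/50)·11 = 159/25.
Against C2 this mix gives (29/50)·11 + (21/50)·(-6) = 193/50.
Player II will play C2, holding Player I to 193/50. Shifting weight toward the row that does better against C2 would raise this floor (the equalizing mix achieves 139/25 against both C2 and C1), so the proposed strategy is not optimal.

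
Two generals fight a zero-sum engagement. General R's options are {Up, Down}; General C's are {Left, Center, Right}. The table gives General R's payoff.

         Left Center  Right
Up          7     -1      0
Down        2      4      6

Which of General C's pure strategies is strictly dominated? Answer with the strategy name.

Right

Center holds General R's payoff strictly below Right in every row: -1 < 0, 4 < 6.
So Right is strictly dominated for General C.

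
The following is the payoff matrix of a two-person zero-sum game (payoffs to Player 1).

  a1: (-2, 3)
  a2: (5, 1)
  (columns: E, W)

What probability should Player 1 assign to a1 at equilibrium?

Row minima: a1 → -2, a2 → 1; maximin = 1.
Column maxima: E → 5, W → 3; minimax = 3.
1 ≠ 3, so there is no saddle point; optimal play is mixed.
Let Player 1 play a1 with probability p. Expected payoff against E: (-2)p + 5(1−p) = −7p + 5; against W: 3p + 1(1−p) = 2p + 1.
Setting these equal: −7p + 5 = 2p + 1 ⇒ −9p = -4 ⇒ p = 4/9, and the value is (-7)·(4/9) + 5 = 17/9.
For Player 2: with q = P(E), equating a1's and a2's payoffs gives −5q + 3 = 4q + 1 ⇒ q = 2/9.

4/9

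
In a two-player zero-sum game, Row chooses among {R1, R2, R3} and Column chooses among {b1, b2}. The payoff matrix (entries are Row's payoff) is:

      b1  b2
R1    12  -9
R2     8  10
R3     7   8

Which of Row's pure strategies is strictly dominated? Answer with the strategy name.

R3

R2 gives a strictly higher payoff than R3 against every column: 8 > 7, 10 > 8.
So R3 is strictly dominated and Row never plays it.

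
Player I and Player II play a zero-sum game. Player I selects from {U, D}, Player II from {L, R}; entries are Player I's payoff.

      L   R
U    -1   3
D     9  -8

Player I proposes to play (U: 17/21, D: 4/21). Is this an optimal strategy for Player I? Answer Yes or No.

Yes

Against L this mix gives (17/21)·(-1) + (4/21)·9 = 19/21.
Against R this mix gives (17/21)·3 + (4/21)·(-8) = 19/21.
All of Player II's active replies (L, R) yield 19/21, and no column does worse for Player I. The mix makes Player II indifferent and guarantees 19/21, so it is optimal.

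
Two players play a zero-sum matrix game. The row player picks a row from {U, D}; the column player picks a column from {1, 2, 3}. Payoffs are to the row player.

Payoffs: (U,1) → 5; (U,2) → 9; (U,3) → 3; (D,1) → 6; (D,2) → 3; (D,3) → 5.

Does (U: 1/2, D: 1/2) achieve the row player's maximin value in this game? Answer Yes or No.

No

Against 1 this mix gives (1/2)·5 + (1/2)·6 = 11/2.
Against 2 this mix gives (1/2)·9 + (1/2)·3 = 6.
Against 3 this mix gives (1/2)·3 + (1/2)·5 = 4.
The column player will play 3, holding the row player to 4. Shifting weight toward the row that does better against 3 would raise this floor (the equalizing mix achieves 9/2 against both 3 and 2), so the proposed strategy is not optimal.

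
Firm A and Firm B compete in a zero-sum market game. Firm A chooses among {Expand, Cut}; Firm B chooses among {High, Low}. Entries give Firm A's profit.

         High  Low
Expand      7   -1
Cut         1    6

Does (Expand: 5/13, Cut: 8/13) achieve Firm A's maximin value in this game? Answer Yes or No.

Against High this mix gives (5/13)·7 + (8/13)·1 = 43/13.
Against Low this mix gives (5/13)·(-1) + (8/13)·6 = 43/13.
All of Firm B's active replies (High, Low) yield 43/13, and no column does worse for Firm A. The mix makes Firm B indifferent and guarantees 43/13, so it is optimal.

Yes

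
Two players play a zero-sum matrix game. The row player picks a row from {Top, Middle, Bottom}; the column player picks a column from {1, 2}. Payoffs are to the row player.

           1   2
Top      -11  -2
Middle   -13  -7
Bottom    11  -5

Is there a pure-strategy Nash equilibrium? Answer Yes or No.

No

Row minima: Top → -11, Middle → -13, Bottom → -5; maximin = -5.
Column maxima: 1 → 11, 2 → -2; minimax = -2.
-5 ≠ -2, so no pure-strategy equilibrium exists.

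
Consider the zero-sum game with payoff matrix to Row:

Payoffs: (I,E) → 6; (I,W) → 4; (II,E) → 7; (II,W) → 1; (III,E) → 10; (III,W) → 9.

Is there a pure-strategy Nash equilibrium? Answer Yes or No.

Yes

Row minima: I → 4, II → 1, III → 9; maximin = 9.
Column maxima: E → 10, W → 9; minimax = 9.
maximin = minimax = 9, so a saddle point exists.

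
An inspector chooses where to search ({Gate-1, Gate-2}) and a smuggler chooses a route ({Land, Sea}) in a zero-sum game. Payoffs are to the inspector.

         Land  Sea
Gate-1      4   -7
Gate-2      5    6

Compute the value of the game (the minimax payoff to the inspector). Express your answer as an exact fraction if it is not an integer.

Row minima: Gate-1 → -7, Gate-2 → 5; maximin = 5.
Column maxima: Land → 5, Sea → 6; minimax = 5.
Since maximin = minimax = 5, there is a saddle point and the value is 5.

5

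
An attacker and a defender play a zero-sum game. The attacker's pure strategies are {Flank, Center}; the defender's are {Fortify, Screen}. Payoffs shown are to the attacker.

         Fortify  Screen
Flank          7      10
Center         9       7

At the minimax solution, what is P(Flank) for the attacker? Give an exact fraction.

Row minima: Flank → 7, Center → 7; maximin = 7.
Column maxima: Fortify → 9, Screen → 10; minimax = 9.
7 ≠ 9, so there is no saddle point; optimal play is mixed.
Let the attacker play Flank with probability p. Expected payoff against Fortify: 7p + 9(1−p) = −2p + 9; against Screen: 10p + 7(1−p) = 3p + 7.
Setting these equal: −2p + 9 = 3p + 7 ⇒ −5p = -2 ⇒ p = 2/5, and the value is (-2)·(2/5) + 9 = 41/5.
For the defender: with q = P(Fortify), equating Flank's and Center's payoffs gives −3q + 10 = 2q + 7 ⇒ q = 3/5.

2/5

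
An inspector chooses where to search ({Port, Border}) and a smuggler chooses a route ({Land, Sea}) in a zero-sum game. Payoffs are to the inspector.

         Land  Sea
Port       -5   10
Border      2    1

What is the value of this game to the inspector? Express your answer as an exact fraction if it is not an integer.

Row minima: Port → -5, Border → 1; maximin = 1.
Column maxima: Land → 2, Sea → 10; minimax = 2.
1 ≠ 2, so there is no saddle point; optimal play is mixed.
Let the inspector play Port with probability p. Expected payoff against Land: (-5)p + 2(1−p) = −7p + 2; against Sea: 10p + 1(1−p) = 9p + 1.
Setting these equal: −7p + 2 = 9p + 1 ⇒ −16p = -1 ⇒ p = 1/16, and the value is (-7)·(1/16) + 2 = 25/16.
For the smuggler: with q = P(Land), equating Port's and Border's payoffs gives −15q + 10 = q + 1 ⇒ q = 9/16.

25/16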